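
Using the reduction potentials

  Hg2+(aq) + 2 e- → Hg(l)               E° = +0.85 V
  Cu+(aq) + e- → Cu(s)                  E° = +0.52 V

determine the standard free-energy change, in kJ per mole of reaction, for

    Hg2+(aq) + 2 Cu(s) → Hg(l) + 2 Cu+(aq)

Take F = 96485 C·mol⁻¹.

−63.7 kJ/mol

In the reaction as written Hg2+(aq) is reduced, so the Hg²⁺/Hg couple is the cathode and Cu⁺/Cu is the anode.
E°cell = +0.85 − (+0.52) = +0.33 V; balancing electrons gives n = 2.
ΔG° = −nFE°cell = −(2)(96485)(+0.33) J/mol = −63.7 kJ/mol.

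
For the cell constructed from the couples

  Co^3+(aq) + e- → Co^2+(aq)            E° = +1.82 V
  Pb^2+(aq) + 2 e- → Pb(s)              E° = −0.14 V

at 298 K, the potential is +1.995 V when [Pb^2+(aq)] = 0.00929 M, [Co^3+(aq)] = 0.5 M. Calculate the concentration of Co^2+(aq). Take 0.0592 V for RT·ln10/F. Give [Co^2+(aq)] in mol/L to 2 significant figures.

Co³⁺/Co²⁺ is the cathode (higher E°); E°cell = +1.82 − (−0.14) = +1.96 V with n = 2.
From the Nernst equation, log Q = n(E° − E)/0.0592 = 2·(+1.96 − (+1.995))/0.0592 = −1.182.
Balancing electrons gives 2 Co^3+(aq) + Pb(s) → 2 Co^2+(aq) + Pb^2+(aq); thus Q = ([Co^2+(aq)]^2·[Pb^2+(aq)]) / [Co^3+(aq)]^2.
Solving for the unknown gives log [Co^2+(aq)] = 0.124, so [Co^2+(aq)] ≈ 1.3 M.

1.3 M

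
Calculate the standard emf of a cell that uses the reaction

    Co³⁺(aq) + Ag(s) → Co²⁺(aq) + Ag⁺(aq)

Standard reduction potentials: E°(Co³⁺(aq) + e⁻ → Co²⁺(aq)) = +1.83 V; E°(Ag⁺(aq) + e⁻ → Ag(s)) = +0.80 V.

+1.03 V

In the reaction as written, Co³⁺(aq) is reduced (cathode) and Ag⁺(aq) is produced by oxidation at the anode.
E°cell = E°(cathode) − E°(anode) = +1.83 − (+0.80) = +1.03 V.
The positive value indicates the reaction is spontaneous as written.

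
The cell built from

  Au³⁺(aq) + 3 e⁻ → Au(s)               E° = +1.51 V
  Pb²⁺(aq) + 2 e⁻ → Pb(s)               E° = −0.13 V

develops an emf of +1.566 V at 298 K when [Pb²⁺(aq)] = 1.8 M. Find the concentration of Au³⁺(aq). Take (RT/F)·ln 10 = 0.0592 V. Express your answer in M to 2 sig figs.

Au³⁺/Au is the cathode (higher E°); E°cell = +1.51 − (−0.13) = +1.64 V with n = 6.
From the Nernst equation, log Q = n(E° − E)/0.0592 = 6·(+1.64 − (+1.566))/0.0592 = 7.500.
Balancing electrons gives 2 Au³⁺(aq) + 3 Pb(s) → 2 Au(s) + 3 Pb²⁺(aq); thus Q = [Pb²⁺(aq)]^3 / [Au³⁺(aq)]^2.
Solving for the unknown gives log [Au³⁺(aq)] = −3.367, so [Au³⁺(aq)] ≈ 0.00043 M.

0.00043 M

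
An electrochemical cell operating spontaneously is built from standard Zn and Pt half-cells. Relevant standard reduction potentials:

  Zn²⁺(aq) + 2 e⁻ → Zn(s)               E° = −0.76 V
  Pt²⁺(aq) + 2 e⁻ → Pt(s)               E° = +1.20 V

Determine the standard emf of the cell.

Of the two couples in this cell, the one with the more positive reduction potential is reduced at the cathode: here that is Pt²⁺/Pt (+1.20 V); Zn²⁺/Zn (−0.76 V) is the anode.
E°cell = E°(cathode) − E°(anode) = +1.20 − (−0.76) = +1.96 V.

+1.96 V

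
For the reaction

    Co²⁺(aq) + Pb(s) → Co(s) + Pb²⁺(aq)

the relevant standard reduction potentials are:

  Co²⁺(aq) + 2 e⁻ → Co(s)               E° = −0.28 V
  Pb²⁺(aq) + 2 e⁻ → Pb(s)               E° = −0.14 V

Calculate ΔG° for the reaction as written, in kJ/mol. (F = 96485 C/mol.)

+27.0 kJ/mol

In the reaction as written Co²⁺(aq) is reduced, so the Co²⁺/Co couple is the cathode and Pb²⁺/Pb is the anode.
E°cell = −0.28 − (−0.14) = −0.14 V; balancing electrons gives n = 2.
ΔG° = −nFE°cell = −(2)(96485)(−0.14) J/mol = +27.0 kJ/mol.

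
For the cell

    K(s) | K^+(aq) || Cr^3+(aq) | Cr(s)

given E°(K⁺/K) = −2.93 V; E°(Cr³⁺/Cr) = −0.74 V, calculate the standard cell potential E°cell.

By convention the left-hand electrode in cell notation is the anode (oxidation) and the right-hand electrode is the cathode (reduction).
E°cell = E°(right) − E°(left) = −0.74 − (−2.93) = +2.19 V.

+2.19 V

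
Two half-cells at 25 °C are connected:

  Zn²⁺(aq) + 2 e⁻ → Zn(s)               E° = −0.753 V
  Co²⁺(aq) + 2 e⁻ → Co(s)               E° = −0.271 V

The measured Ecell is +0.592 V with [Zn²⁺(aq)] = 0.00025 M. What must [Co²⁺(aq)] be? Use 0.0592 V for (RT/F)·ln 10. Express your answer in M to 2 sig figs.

Co²⁺/Co is the cathode (higher E°); E°cell = −0.271 − (−0.753) = +0.482 V with n = 2.
Rearranging E = E° − (0.0592/n)·log Q gives log Q = 2(+0.482 − (+0.592))/0.0592 = −3.716.
The balanced reaction is Co²⁺(aq) + Zn(s) → Co(s) + Zn²⁺(aq), so Q = [Zn²⁺(aq)] / [Co²⁺(aq)].
Solving for the unknown gives log [Co²⁺(aq)] = 0.114, so [Co²⁺(aq)] ≈ 1.3 M.

1.3 M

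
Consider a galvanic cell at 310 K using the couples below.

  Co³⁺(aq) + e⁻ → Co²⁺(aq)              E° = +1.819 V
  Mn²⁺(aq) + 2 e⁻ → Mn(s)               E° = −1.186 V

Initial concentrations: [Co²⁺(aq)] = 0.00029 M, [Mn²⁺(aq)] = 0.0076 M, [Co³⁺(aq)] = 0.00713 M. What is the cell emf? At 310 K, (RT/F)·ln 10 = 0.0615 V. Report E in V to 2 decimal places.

Co³⁺/Co²⁺ is reduced (cathode, E° = +1.819 V) and Mn²⁺/Mn is oxidized (anode).
E°cell = E°cat − E°an = +1.819 − (−1.186) = +3.005 V; n = 2.
Balancing gives 2 Co³⁺(aq) + Mn(s) → 2 Co²⁺(aq) + Mn²⁺(aq); hence Q = ([Co²⁺(aq)]^2·[Mn²⁺(aq)]) / [Co³⁺(aq)]^2 = 1.26×10^−5 (log Q = −4.901).
E = E° − (0.0615/n)·log Q = +3.005 − (0.0615/2)(−4.901) = +3.16 V.

+3.16 V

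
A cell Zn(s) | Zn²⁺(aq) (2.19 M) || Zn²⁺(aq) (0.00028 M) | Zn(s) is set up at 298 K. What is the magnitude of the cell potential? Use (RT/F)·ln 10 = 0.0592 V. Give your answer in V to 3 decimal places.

0.115 V

For a concentration cell E°cell = 0, since both electrodes use the same couple.
The compartment with the higher Zn²⁺(aq) concentration (2.19 M) acts as the cathode; ions are reduced there and produced at the dilute (0.00028 M) anode.
With n = 2, Ecell = −(0.0592/2)·log([dilute]/[conc]) = −(0.0592/2)·log(0.00028/2.19) = +0.115 V.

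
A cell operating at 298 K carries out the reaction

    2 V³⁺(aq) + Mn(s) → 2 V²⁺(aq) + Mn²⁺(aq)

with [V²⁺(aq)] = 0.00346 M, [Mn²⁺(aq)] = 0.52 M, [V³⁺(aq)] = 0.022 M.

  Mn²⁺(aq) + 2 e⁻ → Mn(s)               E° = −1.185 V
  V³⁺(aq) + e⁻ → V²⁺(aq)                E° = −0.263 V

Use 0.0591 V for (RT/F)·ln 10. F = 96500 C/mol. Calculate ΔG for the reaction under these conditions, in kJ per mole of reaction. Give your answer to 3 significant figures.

−189 kJ/mol

With V³⁺/V²⁺ reduced at the cathode, E°cell = −0.263 − (−1.185) = +0.922 V and n = 2.
The reaction quotient is ([V²⁺(aq)]^2·[Mn²⁺(aq)]) / [V³⁺(aq)]^2 = 0.0129; by Nernst, E = +0.922 − (0.0591/2)(−1.891) = +0.9779 V.
ΔG = −nFE = −(2)(96500)(+0.9779) J/mol = −189 kJ/mol.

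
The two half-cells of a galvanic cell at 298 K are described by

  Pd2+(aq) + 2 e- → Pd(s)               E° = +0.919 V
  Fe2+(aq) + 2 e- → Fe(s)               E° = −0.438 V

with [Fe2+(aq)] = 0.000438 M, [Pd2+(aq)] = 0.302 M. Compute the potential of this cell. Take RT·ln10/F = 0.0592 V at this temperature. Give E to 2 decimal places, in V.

+1.44 V

The Pd²⁺/Pd couple has the more positive E°, so it is the cathode; Fe²⁺/Fe is the anode.
E°cell = +0.919 − (−0.438) = +1.357 V, with n = 2 electrons transferred.
For the overall reaction Pd2+(aq) + Fe(s) → Pd(s) + Fe2+(aq), Q = [Fe2+(aq)] / [Pd2+(aq)] = 0.00145, giving log Q = −2.839.
Applying E = E° − (RT ln10/nF)·log Q gives +1.357 − (0.0592/2)(−2.839) = +1.44 V.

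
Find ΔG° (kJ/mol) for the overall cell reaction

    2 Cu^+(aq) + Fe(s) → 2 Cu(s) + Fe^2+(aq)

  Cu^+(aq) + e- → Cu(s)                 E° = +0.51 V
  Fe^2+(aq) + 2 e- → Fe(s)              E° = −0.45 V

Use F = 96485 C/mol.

−185 kJ/mol

In the reaction as written Cu^+(aq) is reduced, so the Cu⁺/Cu couple is the cathode and Fe²⁺/Fe is the anode.
E°cell = +0.51 − (−0.45) = +0.96 V; balancing electrons gives n = 2.
ΔG° = −nFE°cell = −(2)(96485)(+0.96) J/mol = −185 kJ/mol.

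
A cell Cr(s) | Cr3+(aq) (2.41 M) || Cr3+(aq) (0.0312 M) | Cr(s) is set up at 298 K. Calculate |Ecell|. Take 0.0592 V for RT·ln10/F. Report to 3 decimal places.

For a concentration cell E°cell = 0, since both electrodes use the same couple.
The compartment with the higher Cr3+(aq) concentration (2.41 M) acts as the cathode; ions are reduced there and produced at the dilute (0.0312 M) anode.
With n = 3, Ecell = −(0.0592/3)·log([dilute]/[conc]) = −(0.0592/3)·log(0.0312/2.41) = +0.037 V.

0.037 V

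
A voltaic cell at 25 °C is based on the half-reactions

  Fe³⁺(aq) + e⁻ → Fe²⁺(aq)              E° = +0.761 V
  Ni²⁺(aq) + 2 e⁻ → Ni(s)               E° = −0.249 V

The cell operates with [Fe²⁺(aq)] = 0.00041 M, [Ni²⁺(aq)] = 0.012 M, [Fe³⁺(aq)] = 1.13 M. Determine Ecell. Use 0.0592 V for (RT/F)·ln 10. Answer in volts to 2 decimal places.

+1.27 V

The Fe³⁺/Fe²⁺ couple has the more positive E°, so it is the cathode; Ni²⁺/Ni is the anode.
E°cell = E°cat − E°an = +0.761 − (−0.249) = +1.010 V; n = 2.
Balancing gives 2 Fe³⁺(aq) + Ni(s) → 2 Fe²⁺(aq) + Ni²⁺(aq); hence Q = ([Fe²⁺(aq)]^2·[Ni²⁺(aq)]) / [Fe³⁺(aq)]^2 = 1.58×10^−9 (log Q = −8.801).
E = E° − (0.0592/n)·log Q = +1.010 − (0.0592/2)(−8.801) = +1.27 V.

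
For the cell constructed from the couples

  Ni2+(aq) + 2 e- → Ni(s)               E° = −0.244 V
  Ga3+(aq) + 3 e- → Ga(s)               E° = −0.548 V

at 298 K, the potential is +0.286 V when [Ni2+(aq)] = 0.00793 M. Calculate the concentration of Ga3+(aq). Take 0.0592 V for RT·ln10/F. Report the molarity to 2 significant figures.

0.0058 M

With Ni²⁺/Ni at the cathode and Ga³⁺/Ga at the anode, E°cell = −0.244 − (−0.548) = +0.304 V (n = 6).
Since E = E° − (0.0592/n)·log Q, log Q = n(E° − E)/0.0592 = 1.824.
Balancing electrons gives 3 Ni2+(aq) + 2 Ga(s) → 3 Ni(s) + 2 Ga3+(aq); thus Q = [Ga3+(aq)]^2 / [Ni2+(aq)]^3.
Solving for the unknown gives log [Ga3+(aq)] = −2.239, so [Ga3+(aq)] ≈ 0.0058 M.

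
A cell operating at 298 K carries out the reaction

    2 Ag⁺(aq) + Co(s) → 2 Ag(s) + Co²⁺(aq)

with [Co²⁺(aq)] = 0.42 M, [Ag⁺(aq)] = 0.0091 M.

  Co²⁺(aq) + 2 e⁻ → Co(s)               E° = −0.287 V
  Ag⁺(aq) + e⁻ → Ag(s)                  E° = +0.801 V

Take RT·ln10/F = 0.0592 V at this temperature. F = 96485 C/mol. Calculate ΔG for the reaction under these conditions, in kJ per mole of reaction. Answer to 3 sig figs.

The standard cell potential is +0.801 − (−0.287) = +1.088 V, with n = 2 electrons in the balanced equation.
The reaction quotient is [Co²⁺(aq)] / [Ag⁺(aq)]^2 = 5.07×10^3; by Nernst, E = +1.088 − (0.0592/2)(3.705) = +0.9783 V.
Finally ΔG = −nFE = −(2)(96485 C/mol)(+0.9783 V) = −189 kJ/mol.

−189 kJ/mol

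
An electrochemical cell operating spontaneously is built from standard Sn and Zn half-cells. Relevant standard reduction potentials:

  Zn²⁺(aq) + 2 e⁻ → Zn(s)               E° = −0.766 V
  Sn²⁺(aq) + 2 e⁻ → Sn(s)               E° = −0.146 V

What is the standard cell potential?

+0.620 V

The Sn²⁺/Sn couple has the higher E°, so Sn ion is reduced (cathode) and Zn is oxidized (anode).
E°cell = E°(cathode) − E°(anode) = −0.146 − (−0.766) = +0.620 V.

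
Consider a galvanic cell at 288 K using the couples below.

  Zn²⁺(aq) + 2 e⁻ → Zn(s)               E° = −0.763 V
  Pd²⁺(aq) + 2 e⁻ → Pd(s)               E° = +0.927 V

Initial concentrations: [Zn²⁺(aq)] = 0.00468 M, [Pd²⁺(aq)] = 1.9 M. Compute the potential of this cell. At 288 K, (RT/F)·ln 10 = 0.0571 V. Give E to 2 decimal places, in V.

+1.76 V

Pd²⁺/Pd is reduced (cathode, E° = +0.927 V) and Zn²⁺/Zn is oxidized (anode).
E°cell = +0.927 − (−0.763) = +1.690 V, with n = 2 electrons transferred.
The balanced reaction is Pd²⁺(aq) + Zn(s) → Pd(s) + Zn²⁺(aq), so Q = [Zn²⁺(aq)] / [Pd²⁺(aq)] = 0.00246 and log Q = −2.609.
E = E° − (0.0571/n)·log Q = +1.690 − (0.0571/2)(−2.609) = +1.76 V.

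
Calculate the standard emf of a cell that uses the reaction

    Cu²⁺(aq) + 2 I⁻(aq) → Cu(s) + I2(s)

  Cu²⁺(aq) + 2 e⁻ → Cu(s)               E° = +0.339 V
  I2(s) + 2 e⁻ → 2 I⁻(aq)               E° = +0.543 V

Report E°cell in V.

−0.204 V

In the reaction as written, Cu²⁺(aq) is reduced (cathode) and I2(s) is produced by oxidation at the anode.
E°cell = E°(cathode) − E°(anode) = +0.339 − (+0.543) = −0.204 V.
The negative E°cell means the reaction is non-spontaneous in the direction written.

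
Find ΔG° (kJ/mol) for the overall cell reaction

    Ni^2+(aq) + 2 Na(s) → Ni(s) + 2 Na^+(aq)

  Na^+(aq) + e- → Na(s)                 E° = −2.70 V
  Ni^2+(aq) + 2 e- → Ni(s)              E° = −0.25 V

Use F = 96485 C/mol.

−473 kJ/mol

In the reaction as written Ni^2+(aq) is reduced, so the Ni²⁺/Ni couple is the cathode and Na⁺/Na is the anode.
E°cell = −0.25 − (−2.70) = +2.45 V; balancing electrons gives n = 2.
ΔG° = −nFE°cell = −(2)(96485)(+2.45) J/mol = −473 kJ/mol.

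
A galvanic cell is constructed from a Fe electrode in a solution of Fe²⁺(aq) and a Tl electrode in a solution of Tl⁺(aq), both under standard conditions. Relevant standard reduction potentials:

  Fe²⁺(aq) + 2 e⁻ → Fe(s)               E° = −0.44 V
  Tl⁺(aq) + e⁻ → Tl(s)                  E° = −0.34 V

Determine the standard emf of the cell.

The Tl⁺/Tl couple has the higher E°, so Tl ion is reduced (cathode) and Fe is oxidized (anode).
E°cell = E°(cathode) − E°(anode) = −0.34 − (−0.44) = +0.10 V.

+0.10 V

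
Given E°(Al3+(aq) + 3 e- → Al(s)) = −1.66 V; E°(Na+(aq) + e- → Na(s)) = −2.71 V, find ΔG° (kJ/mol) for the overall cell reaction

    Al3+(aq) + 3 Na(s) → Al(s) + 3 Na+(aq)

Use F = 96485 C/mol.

In the reaction as written Al3+(aq) is reduced, so the Al³⁺/Al couple is the cathode and Na⁺/Na is the anode.
E°cell = −1.66 − (−2.71) = +1.05 V; balancing electrons gives n = 3.
ΔG° = −nFE°cell = −(3)(96485)(+1.05) J/mol = −304 kJ/mol.

−304 kJ/mol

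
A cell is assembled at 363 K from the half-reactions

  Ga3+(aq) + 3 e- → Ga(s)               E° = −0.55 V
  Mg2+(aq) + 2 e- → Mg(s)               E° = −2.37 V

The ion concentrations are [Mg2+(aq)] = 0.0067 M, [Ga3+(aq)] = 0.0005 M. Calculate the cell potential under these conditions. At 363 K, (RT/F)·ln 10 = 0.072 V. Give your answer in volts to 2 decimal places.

+1.82 V

Ga³⁺/Ga is reduced (cathode, E° = −0.55 V) and Mg²⁺/Mg is oxidized (anode).
The standard potential is −0.55 − (−2.37) = +1.82 V and the balanced reaction transfers n = 6 electrons.
Balancing gives 2 Ga3+(aq) + 3 Mg(s) → 2 Ga(s) + 3 Mg2+(aq); hence Q = [Mg2+(aq)]^3 / [Ga3+(aq)]^2 = 1.2 (log Q = 0.080).
E = E° − (0.072/n)·log Q = +1.82 − (0.072/6)(0.080) = +1.82 V.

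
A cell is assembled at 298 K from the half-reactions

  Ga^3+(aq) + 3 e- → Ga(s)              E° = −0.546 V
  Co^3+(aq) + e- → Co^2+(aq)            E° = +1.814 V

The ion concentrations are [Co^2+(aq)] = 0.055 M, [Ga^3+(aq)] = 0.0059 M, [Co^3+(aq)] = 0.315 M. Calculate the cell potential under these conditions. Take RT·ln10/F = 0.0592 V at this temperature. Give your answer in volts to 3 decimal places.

Since E°(Co³⁺/Co²⁺) > E°(Ga³⁺/Ga), Co³⁺/Co²⁺ serves as the cathode.
E°cell = E°cat − E°an = +1.814 − (−0.546) = +2.360 V; n = 3.
Balancing gives 3 Co^3+(aq) + Ga(s) → 3 Co^2+(aq) + Ga^3+(aq); hence Q = ([Co^2+(aq)]^3·[Ga^3+(aq)]) / [Co^3+(aq)]^3 = 3.14×10^−5 (log Q = −4.503).
By the Nernst equation, E = +2.360 − (0.0592/3)·(−4.503) = +2.449 V.

+2.449 V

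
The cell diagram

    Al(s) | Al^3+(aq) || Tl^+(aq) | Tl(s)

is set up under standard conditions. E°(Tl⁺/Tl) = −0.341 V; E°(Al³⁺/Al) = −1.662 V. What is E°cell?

+1.321 V

By convention the left-hand electrode in cell notation is the anode (oxidation) and the right-hand electrode is the cathode (reduction).
E°cell = E°(right) − E°(left) = −0.341 − (−1.662) = +1.321 V.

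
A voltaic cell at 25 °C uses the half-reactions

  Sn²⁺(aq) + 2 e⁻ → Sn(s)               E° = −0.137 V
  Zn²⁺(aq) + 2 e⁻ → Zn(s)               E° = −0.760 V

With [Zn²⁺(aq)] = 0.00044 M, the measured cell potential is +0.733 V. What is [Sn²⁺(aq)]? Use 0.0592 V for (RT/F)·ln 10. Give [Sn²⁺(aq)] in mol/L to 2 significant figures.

With Sn²⁺/Sn at the cathode and Zn²⁺/Zn at the anode, E°cell = −0.137 − (−0.760) = +0.623 V (n = 2).
Since E = E° − (0.0592/n)·log Q, log Q = n(E° − E)/0.0592 = −3.716.
Balancing electrons gives Sn²⁺(aq) + Zn(s) → Sn(s) + Zn²⁺(aq); thus Q = [Zn²⁺(aq)] / [Sn²⁺(aq)].
Solving for the unknown gives log [Sn²⁺(aq)] = 0.359, so [Sn²⁺(aq)] ≈ 2.3 M.

2.3 M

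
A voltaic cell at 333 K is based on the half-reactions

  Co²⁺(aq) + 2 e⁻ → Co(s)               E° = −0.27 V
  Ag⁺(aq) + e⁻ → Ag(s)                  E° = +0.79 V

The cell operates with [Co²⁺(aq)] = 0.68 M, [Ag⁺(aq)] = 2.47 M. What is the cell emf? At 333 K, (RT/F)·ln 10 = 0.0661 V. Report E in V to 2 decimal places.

Ag⁺/Ag is reduced (cathode, E° = +0.79 V) and Co²⁺/Co is oxidized (anode).
The standard potential is +0.79 − (−0.27) = +1.06 V and the balanced reaction transfers n = 2 electrons.
Balancing gives 2 Ag⁺(aq) + Co(s) → 2 Ag(s) + Co²⁺(aq); hence Q = [Co²⁺(aq)] / [Ag⁺(aq)]^2 = 0.111 (log Q = −0.953).
By the Nernst equation, E = +1.06 − (0.0661/2)·(−0.953) = +1.09 V.

+1.09 V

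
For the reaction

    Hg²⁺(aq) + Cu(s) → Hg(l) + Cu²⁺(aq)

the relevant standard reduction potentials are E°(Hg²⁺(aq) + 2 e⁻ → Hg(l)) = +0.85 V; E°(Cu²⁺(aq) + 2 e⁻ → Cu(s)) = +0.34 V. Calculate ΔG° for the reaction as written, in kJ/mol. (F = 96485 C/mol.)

In the reaction as written Hg²⁺(aq) is reduced, so the Hg²⁺/Hg couple is the cathode and Cu²⁺/Cu is the anode.
E°cell = +0.85 − (+0.34) = +0.51 V; balancing electrons gives n = 2.
ΔG° = −nFE°cell = −(2)(96485)(+0.51) J/mol = −98.4 kJ/mol.

−98.4 kJ/mol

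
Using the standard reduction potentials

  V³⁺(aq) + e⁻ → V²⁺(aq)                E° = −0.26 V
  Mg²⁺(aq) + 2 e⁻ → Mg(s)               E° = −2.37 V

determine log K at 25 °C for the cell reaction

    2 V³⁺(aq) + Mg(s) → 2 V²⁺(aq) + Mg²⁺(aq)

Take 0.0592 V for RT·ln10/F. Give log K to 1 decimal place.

log K = 71.3

The V³⁺/V²⁺ couple is reduced (cathode); E°cell = −0.26 − (−2.37) = +2.11 V with n = 2.
At equilibrium E = 0, so log K = nE°cell / 0.0592 = (2)(+2.11) / 0.0592 = 71.3.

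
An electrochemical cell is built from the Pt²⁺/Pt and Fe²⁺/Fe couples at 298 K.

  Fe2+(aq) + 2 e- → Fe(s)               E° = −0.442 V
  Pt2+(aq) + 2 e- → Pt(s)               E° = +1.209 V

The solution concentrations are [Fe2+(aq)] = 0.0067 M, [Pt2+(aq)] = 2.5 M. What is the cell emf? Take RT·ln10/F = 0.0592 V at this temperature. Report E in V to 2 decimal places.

+1.73 V

Pt²⁺/Pt is reduced (cathode, E° = +1.209 V) and Fe²⁺/Fe is oxidized (anode).
E°cell = E°cat − E°an = +1.209 − (−0.442) = +1.651 V; n = 2.
For the overall reaction Pt2+(aq) + Fe(s) → Pt(s) + Fe2+(aq), Q = [Fe2+(aq)] / [Pt2+(aq)] = 0.00268, giving log Q = −2.572.
By the Nernst equation, E = +1.651 − (0.0592/2)·(−2.572) = +1.73 V.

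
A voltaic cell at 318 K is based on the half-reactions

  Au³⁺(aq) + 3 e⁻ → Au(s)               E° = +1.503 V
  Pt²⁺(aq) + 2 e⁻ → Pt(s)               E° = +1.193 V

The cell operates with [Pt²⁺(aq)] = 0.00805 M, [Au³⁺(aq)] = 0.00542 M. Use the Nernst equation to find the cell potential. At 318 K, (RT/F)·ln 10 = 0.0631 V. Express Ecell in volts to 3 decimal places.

The Au³⁺/Au couple has the more positive E°, so it is the cathode; Pt²⁺/Pt is the anode.
E°cell = +1.503 − (+1.193) = +0.310 V, with n = 6 electrons transferred.
For the overall reaction 2 Au³⁺(aq) + 3 Pt(s) → 2 Au(s) + 3 Pt²⁺(aq), Q = [Pt²⁺(aq)]^3 / [Au³⁺(aq)]^2 = 0.0178, giving log Q = −1.751.
Applying E = E° − (RT ln10/nF)·log Q gives +0.310 − (0.0631/6)(−1.751) = +0.328 V.

+0.328 V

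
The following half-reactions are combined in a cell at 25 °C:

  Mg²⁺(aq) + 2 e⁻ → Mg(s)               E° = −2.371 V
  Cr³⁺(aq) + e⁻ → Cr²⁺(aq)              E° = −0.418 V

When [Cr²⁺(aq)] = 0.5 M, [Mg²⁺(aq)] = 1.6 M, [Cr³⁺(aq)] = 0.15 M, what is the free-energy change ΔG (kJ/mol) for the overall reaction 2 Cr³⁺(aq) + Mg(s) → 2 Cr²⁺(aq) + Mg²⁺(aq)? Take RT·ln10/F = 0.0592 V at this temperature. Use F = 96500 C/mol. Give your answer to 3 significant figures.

E°cell = −0.418 − (−2.371) = +1.953 V; the balanced reaction transfers n = 2 electrons.
Q = ([Cr²⁺(aq)]^2·[Mg²⁺(aq)]) / [Cr³⁺(aq)]^2 = 17.8, so log Q = 1.250 and E = +1.953 − (0.0592/2)(1.250) = +1.9160 V.
Then ΔG = −nFE = −2 × 96500 × +1.9160 J/mol = −370 kJ/mol.

−370 kJ/mol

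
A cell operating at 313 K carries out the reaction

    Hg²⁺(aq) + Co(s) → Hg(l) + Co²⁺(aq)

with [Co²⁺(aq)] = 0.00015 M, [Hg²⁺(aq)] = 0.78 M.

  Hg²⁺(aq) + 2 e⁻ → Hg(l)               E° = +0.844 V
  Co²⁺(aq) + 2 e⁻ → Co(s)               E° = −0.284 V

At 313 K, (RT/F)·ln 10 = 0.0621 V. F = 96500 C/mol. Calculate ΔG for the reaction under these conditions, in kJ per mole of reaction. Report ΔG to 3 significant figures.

With Hg²⁺/Hg reduced at the cathode, E°cell = +0.844 − (−0.284) = +1.128 V and n = 2.
Here Q = [Co²⁺(aq)] / [Hg²⁺(aq)] = 0.000192 (log Q = −3.716), giving E = +1.128 − (0.0621/2)·(−3.716) = +1.2434 V.
Then ΔG = −nFE = −2 × 96500 × +1.2434 J/mol = −240 kJ/mol.

−240 kJ/mol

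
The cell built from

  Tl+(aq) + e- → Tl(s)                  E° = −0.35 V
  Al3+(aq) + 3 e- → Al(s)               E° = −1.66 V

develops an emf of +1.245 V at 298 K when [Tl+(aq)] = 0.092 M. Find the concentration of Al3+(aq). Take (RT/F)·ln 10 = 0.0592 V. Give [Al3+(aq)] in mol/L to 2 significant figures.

1.5 M

Tl⁺/Tl is the cathode (higher E°); E°cell = −0.35 − (−1.66) = +1.31 V with n = 3.
Since E = E° − (0.0592/n)·log Q, log Q = n(E° − E)/0.0592 = 3.294.
The balanced reaction is 3 Tl+(aq) + Al(s) → 3 Tl(s) + Al3+(aq), so Q = [Al3+(aq)] / [Tl+(aq)]^3.
Isolating [Al3+(aq)] in Q = 10^{3.294} yields log [Al3+(aq)] = 0.185, i.e. 1.5 M.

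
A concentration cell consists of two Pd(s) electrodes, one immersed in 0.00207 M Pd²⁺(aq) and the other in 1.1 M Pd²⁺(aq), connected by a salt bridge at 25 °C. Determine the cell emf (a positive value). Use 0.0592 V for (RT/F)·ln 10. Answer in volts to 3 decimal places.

0.081 V

For a concentration cell E°cell = 0, since both electrodes use the same couple.
The compartment with the higher Pd²⁺(aq) concentration (1.1 M) acts as the cathode; ions are reduced there and produced at the dilute (0.00207 M) anode.
With n = 2, Ecell = −(0.0592/2)·log([dilute]/[conc]) = −(0.0592/2)·log(0.00207/1.1) = +0.081 V.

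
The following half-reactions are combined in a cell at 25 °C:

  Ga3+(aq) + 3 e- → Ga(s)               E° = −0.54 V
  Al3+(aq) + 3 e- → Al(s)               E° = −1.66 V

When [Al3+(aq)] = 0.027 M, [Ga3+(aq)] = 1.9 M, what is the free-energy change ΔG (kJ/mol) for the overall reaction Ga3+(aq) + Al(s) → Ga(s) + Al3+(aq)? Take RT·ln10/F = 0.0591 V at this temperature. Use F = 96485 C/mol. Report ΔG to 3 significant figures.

E°cell = −0.54 − (−1.66) = +1.12 V; the balanced reaction transfers n = 3 electrons.
Here Q = [Al3+(aq)] / [Ga3+(aq)] = 0.0142 (log Q = −1.847), giving E = +1.12 − (0.0591/3)·(−1.847) = +1.1564 V.
ΔG = −nFE = −(3)(96485)(+1.1564) J/mol = −335 kJ/mol.

−335 kJ/mol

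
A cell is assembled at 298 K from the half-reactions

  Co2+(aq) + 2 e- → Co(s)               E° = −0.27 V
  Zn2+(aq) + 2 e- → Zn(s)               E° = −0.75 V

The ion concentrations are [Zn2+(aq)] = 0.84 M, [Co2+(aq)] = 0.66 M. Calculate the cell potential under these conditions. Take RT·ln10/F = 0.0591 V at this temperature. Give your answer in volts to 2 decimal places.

Since E°(Co²⁺/Co) > E°(Zn²⁺/Zn), Co²⁺/Co serves as the cathode.
The standard potential is −0.27 − (−0.75) = +0.48 V and the balanced reaction transfers n = 2 electrons.
The balanced reaction is Co2+(aq) + Zn(s) → Co(s) + Zn2+(aq), so Q = [Zn2+(aq)] / [Co2+(aq)] = 1.27 and log Q = 0.105.
Applying E = E° − (RT ln10/nF)·log Q gives +0.48 − (0.0591/2)(0.105) = +0.48 V.

+0.48 V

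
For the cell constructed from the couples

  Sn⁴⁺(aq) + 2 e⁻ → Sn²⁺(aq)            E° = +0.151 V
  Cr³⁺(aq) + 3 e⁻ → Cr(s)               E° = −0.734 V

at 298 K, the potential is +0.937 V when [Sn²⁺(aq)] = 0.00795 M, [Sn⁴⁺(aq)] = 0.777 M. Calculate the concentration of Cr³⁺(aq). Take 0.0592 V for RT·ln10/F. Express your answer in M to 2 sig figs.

Sn⁴⁺/Sn²⁺ is the cathode (higher E°); E°cell = +0.151 − (−0.734) = +0.885 V with n = 6.
Rearranging E = E° − (0.0592/n)·log Q gives log Q = 6(+0.885 − (+0.937))/0.0592 = −5.270.
The balanced reaction is 3 Sn⁴⁺(aq) + 2 Cr(s) → 3 Sn²⁺(aq) + 2 Cr³⁺(aq), so Q = ([Sn²⁺(aq)]^3·[Cr³⁺(aq)]^2) / [Sn⁴⁺(aq)]^3.
Substituting the known concentrations and solving, log [Cr³⁺(aq)] = 0.350 and [Cr³⁺(aq)] = 2.2 M.

2.2 M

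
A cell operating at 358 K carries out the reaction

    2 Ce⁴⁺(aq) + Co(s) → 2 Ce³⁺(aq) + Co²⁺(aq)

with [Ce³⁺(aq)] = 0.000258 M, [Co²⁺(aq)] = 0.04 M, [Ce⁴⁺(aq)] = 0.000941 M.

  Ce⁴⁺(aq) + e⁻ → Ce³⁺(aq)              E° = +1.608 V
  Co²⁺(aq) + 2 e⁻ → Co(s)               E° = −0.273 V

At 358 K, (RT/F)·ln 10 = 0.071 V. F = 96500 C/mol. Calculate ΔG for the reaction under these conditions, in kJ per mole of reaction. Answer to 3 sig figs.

−380 kJ/mol

E°cell = +1.608 − (−0.273) = +1.881 V; the balanced reaction transfers n = 2 electrons.
Here Q = ([Ce³⁺(aq)]^2·[Co²⁺(aq)]) / [Ce⁴⁺(aq)]^2 = 0.00301 (log Q = −2.522), giving E = +1.881 − (0.071/2)·(−2.522) = +1.9705 V.
Then ΔG = −nFE = −2 × 96500 × +1.9705 J/mol = −380 kJ/mol.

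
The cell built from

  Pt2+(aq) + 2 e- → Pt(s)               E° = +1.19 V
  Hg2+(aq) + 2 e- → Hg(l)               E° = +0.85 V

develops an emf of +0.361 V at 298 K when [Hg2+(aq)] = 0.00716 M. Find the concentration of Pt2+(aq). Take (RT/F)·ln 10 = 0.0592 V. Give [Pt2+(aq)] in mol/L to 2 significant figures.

With Pt²⁺/Pt at the cathode and Hg²⁺/Hg at the anode, E°cell = +1.19 − (+0.85) = +0.34 V (n = 2).
From the Nernst equation, log Q = n(E° − E)/0.0592 = 2·(+0.34 − (+0.361))/0.0592 = −0.709.
Balancing electrons gives Pt2+(aq) + Hg(l) → Pt(s) + Hg2+(aq); thus Q = [Hg2+(aq)] / [Pt2+(aq)].
Isolating [Pt2+(aq)] in Q = 10^{−0.709} yields log [Pt2+(aq)] = −1.436, i.e. 0.037 M.

0.037 M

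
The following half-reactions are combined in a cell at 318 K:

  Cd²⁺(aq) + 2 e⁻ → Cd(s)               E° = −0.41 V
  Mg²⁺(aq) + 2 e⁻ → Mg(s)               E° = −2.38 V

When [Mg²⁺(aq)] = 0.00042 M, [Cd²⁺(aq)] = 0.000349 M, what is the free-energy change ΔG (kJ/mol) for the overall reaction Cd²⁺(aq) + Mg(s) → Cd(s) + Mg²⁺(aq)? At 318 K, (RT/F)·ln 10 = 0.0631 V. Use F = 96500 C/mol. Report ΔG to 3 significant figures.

−380 kJ/mol

The standard cell potential is −0.41 − (−2.38) = +1.97 V, with n = 2 electrons in the balanced equation.
The reaction quotient is [Mg²⁺(aq)] / [Cd²⁺(aq)] = 1.2; by Nernst, E = +1.97 − (0.0631/2)(0.080) = +1.9675 V.
ΔG = −nFE = −(2)(96500)(+1.9675) J/mol = −380 kJ/mol.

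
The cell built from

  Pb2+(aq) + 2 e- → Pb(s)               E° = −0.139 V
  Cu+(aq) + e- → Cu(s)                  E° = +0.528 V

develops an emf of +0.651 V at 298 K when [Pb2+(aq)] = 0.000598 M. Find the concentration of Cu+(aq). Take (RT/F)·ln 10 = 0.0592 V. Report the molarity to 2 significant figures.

With Cu⁺/Cu at the cathode and Pb²⁺/Pb at the anode, E°cell = +0.528 − (−0.139) = +0.667 V (n = 2).
From the Nernst equation, log Q = n(E° − E)/0.0592 = 2·(+0.667 − (+0.651))/0.0592 = 0.541.
The balanced reaction is 2 Cu+(aq) + Pb(s) → 2 Cu(s) + Pb2+(aq), so Q = [Pb2+(aq)] / [Cu+(aq)]^2.
Isolating [Cu+(aq)] in Q = 10^{0.541} yields log [Cu+(aq)] = −1.882, i.e. 0.013 M.

0.013 M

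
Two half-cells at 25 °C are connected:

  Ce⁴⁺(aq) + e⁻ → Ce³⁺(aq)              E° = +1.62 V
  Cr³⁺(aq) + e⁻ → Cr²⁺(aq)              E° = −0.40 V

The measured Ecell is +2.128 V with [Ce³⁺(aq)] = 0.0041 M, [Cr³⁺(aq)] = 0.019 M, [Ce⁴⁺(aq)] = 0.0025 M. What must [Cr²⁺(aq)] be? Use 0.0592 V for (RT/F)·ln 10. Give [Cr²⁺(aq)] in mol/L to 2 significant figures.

The Ce⁴⁺/Ce³⁺ couple has the larger reduction potential, so it is the cathode: E°cell = +1.62 − (−0.40) = +2.02 V and n = 1.
Rearranging E = E° − (0.0592/n)·log Q gives log Q = 1(+2.02 − (+2.128))/0.0592 = −1.824.
Balancing electrons gives Ce⁴⁺(aq) + Cr²⁺(aq) → Ce³⁺(aq) + Cr³⁺(aq); thus Q = ([Ce³⁺(aq)]·[Cr³⁺(aq)]) / ([Ce⁴⁺(aq)]·[Cr²⁺(aq)]).
Isolating [Cr²⁺(aq)] in Q = 10^{−1.824} yields log [Cr²⁺(aq)] = 0.318, i.e. 2.1 M.

2.1 M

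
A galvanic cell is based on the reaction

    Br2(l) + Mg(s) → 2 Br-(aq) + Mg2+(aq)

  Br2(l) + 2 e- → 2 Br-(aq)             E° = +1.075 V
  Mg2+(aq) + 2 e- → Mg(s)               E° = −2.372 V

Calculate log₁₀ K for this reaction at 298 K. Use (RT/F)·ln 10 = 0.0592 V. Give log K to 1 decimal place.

The Br₂/Br⁻ couple is reduced (cathode); E°cell = +1.075 − (−2.372) = +3.447 V with n = 2.
At equilibrium E = 0, so log K = nE°cell / 0.0592 = (2)(+3.447) / 0.0592 = 116.5.

log K = 116.5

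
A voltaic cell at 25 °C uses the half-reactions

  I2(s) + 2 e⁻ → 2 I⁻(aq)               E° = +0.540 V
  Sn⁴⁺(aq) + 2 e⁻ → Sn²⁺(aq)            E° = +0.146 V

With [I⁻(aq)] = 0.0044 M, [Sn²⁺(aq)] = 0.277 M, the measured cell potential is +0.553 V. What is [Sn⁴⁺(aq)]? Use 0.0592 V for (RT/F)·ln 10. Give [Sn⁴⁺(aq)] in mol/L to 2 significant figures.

The I₂/I⁻ couple has the larger reduction potential, so it is the cathode: E°cell = +0.540 − (+0.146) = +0.394 V and n = 2.
Rearranging E = E° − (0.0592/n)·log Q gives log Q = 2(+0.394 − (+0.553))/0.0592 = −5.372.
The balanced reaction is I2(s) + Sn²⁺(aq) → 2 I⁻(aq) + Sn⁴⁺(aq), so Q = ([I⁻(aq)]^2·[Sn⁴⁺(aq)]) / [Sn²⁺(aq)].
Isolating [Sn⁴⁺(aq)] in Q = 10^{−5.372} yields log [Sn⁴⁺(aq)] = −1.216, i.e. 0.061 M.

0.061 M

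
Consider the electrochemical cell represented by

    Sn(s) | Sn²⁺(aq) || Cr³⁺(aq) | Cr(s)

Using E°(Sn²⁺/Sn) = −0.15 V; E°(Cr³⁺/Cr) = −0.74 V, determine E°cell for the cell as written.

By convention the left-hand electrode in cell notation is the anode (oxidation) and the right-hand electrode is the cathode (reduction).
E°cell = E°(right) − E°(left) = −0.74 − (−0.15) = −0.59 V.
The negative sign shows that, as written, the cell would require an external voltage to drive the reaction.

−0.59 V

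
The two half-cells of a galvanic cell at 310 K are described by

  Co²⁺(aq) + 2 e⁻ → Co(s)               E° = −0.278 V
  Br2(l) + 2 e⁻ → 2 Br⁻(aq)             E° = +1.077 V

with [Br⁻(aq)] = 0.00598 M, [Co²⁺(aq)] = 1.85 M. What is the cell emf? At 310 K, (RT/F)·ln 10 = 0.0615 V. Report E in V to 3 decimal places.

Since E°(Br₂/Br⁻) > E°(Co²⁺/Co), Br₂/Br⁻ serves as the cathode.
E°cell = +1.077 − (−0.278) = +1.355 V, with n = 2 electrons transferred.
Balancing gives Br2(l) + Co(s) → 2 Br⁻(aq) + Co²⁺(aq); hence Q = [Br⁻(aq)]^2·[Co²⁺(aq)] = 6.62×10^−5 (log Q = −4.179).
By the Nernst equation, E = +1.355 − (0.0615/2)·(−4.179) = +1.484 V.

+1.484 V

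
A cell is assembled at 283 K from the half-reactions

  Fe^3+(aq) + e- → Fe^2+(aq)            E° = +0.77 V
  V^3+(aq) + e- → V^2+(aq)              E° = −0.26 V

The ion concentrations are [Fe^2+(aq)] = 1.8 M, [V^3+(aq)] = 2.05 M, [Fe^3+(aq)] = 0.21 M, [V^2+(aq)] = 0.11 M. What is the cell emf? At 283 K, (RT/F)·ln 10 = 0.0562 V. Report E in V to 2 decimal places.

+0.91 V

The Fe³⁺/Fe²⁺ couple has the more positive E°, so it is the cathode; V³⁺/V²⁺ is the anode.
E°cell = E°cat − E°an = +0.77 − (−0.26) = +1.03 V; n = 1.
Balancing gives Fe^3+(aq) + V^2+(aq) → Fe^2+(aq) + V^3+(aq); hence Q = ([Fe^2+(aq)]·[V^3+(aq)]) / ([Fe^3+(aq)]·[V^2+(aq)]) = 160 (log Q = 2.203).
Applying E = E° − (RT ln10/nF)·log Q gives +1.03 − (0.0562/1)(2.203) = +0.91 V.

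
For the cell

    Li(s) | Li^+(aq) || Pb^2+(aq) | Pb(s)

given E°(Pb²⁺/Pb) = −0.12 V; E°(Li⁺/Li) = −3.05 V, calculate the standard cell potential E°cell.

+2.93 V

By convention the left-hand electrode in cell notation is the anode (oxidation) and the right-hand electrode is the cathode (reduction).
E°cell = E°(right) − E°(left) = −0.12 − (−3.05) = +2.93 V.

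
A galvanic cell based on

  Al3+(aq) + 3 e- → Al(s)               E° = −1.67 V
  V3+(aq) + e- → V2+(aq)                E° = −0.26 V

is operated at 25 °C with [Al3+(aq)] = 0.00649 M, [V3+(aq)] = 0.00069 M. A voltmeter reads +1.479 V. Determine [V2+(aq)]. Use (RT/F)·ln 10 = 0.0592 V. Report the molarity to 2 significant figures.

0.00025 M

The V³⁺/V²⁺ couple has the larger reduction potential, so it is the cathode: E°cell = −0.26 − (−1.67) = +1.41 V and n = 3.
Rearranging E = E° − (0.0592/n)·log Q gives log Q = 3(+1.41 − (+1.479))/0.0592 = −3.497.
Balancing electrons gives 3 V3+(aq) + Al(s) → 3 V2+(aq) + Al3+(aq); thus Q = ([V2+(aq)]^3·[Al3+(aq)]) / [V3+(aq)]^3.
Isolating [V2+(aq)] in Q = 10^{−3.497} yields log [V2+(aq)] = −3.598, i.e. 0.00025 M.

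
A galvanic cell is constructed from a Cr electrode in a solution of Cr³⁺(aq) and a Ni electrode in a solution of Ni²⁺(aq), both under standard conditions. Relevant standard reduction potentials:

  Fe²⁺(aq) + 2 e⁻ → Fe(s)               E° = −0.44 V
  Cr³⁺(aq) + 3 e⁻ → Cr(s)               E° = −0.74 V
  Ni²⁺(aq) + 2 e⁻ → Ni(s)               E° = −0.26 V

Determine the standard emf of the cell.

The Ni²⁺/Ni couple has the higher E°, so Ni ion is reduced (cathode) and Cr is oxidized (anode).
E°cell = E°(cathode) − E°(anode) = −0.26 − (−0.74) = +0.48 V.

+0.48 V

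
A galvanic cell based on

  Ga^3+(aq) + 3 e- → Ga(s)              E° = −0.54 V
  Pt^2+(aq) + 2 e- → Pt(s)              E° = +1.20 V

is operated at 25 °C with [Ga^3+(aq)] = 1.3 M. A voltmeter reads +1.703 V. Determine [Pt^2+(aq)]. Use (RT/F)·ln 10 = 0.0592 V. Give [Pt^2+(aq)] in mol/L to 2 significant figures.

0.067 M

With Pt²⁺/Pt at the cathode and Ga³⁺/Ga at the anode, E°cell = +1.20 − (−0.54) = +1.74 V (n = 6).
Rearranging E = E° − (0.0592/n)·log Q gives log Q = 6(+1.74 − (+1.703))/0.0592 = 3.750.
Balancing electrons gives 3 Pt^2+(aq) + 2 Ga(s) → 3 Pt(s) + 2 Ga^3+(aq); thus Q = [Ga^3+(aq)]^2 / [Pt^2+(aq)]^3.
Isolating [Pt^2+(aq)] in Q = 10^{3.750} yields log [Pt^2+(aq)] = −1.174, i.e. 0.067 M.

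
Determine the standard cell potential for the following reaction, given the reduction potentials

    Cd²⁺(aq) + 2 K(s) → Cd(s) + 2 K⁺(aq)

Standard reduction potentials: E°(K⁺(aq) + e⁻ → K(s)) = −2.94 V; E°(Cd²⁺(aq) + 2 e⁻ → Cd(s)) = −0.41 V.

Cd²⁺(aq) gains electrons, so the Cd²⁺/Cd couple is the cathode; the K⁺/K couple is the anode.
E°cell = E°(cathode) − E°(anode) = −0.41 − (−2.94) = +2.53 V.
The positive value indicates the reaction is spontaneous as written.

+2.53 V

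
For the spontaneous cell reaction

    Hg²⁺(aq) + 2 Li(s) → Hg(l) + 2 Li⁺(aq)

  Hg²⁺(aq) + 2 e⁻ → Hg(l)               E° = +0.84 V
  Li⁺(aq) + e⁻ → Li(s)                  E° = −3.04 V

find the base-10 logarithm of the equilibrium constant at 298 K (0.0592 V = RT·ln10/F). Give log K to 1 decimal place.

log K = 131.1

The Hg²⁺/Hg couple is reduced (cathode); E°cell = +0.84 − (−3.04) = +3.88 V with n = 2.
At equilibrium E = 0, so log K = nE°cell / 0.0592 = (2)(+3.88) / 0.0592 = 131.1.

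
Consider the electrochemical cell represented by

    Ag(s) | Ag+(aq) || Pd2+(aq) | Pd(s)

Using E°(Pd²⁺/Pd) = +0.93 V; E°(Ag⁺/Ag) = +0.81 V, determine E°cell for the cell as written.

By convention the left-hand electrode in cell notation is the anode (oxidation) and the right-hand electrode is the cathode (reduction).
E°cell = E°(right) − E°(left) = +0.93 − (+0.81) = +0.12 V.

+0.12 V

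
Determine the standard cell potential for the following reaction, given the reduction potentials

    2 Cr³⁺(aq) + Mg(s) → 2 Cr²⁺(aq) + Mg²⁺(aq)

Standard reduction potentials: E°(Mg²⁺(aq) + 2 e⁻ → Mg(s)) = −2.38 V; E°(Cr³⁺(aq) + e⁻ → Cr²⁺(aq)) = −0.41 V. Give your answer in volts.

+1.97 V

In the reaction as written, Cr³⁺(aq) is reduced (cathode) and Mg²⁺(aq) is produced by oxidation at the anode.
E°cell = E°(cathode) − E°(anode) = −0.41 − (−2.38) = +1.97 V.
The positive value indicates the reaction is spontaneous as written.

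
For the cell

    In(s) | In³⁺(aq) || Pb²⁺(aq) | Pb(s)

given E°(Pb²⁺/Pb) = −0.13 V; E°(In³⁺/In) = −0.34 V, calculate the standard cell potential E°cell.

By convention the left-hand electrode in cell notation is the anode (oxidation) and the right-hand electrode is the cathode (reduction).
E°cell = E°(right) − E°(left) = −0.13 − (−0.34) = +0.21 V.

+0.21 V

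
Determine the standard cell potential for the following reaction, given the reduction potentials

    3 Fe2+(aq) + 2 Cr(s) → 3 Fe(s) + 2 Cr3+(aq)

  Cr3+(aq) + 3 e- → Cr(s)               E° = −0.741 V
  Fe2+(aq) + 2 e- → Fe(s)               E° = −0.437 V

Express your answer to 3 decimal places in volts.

+0.304 V

In the reaction as written, Fe2+(aq) is reduced (cathode) and Cr3+(aq) is produced by oxidation at the anode.
E°cell = E°(cathode) − E°(anode) = −0.437 − (−0.741) = +0.304 V.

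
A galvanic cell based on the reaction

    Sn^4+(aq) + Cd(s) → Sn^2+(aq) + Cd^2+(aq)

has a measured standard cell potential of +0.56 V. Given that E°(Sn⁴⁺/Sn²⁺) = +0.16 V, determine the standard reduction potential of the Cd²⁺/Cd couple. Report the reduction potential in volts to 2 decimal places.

−0.40 V

In the reaction as written the Sn⁴⁺/Sn²⁺ couple is reduced (cathode) and Cd²⁺/Cd is oxidized (anode), so E°cell = E°(Sn⁴⁺/Sn²⁺) − E°(Cd²⁺/Cd).
E°(Cd²⁺/Cd) = E°(cathode) − E°cell = +0.16 − (+0.56) = −0.40 V.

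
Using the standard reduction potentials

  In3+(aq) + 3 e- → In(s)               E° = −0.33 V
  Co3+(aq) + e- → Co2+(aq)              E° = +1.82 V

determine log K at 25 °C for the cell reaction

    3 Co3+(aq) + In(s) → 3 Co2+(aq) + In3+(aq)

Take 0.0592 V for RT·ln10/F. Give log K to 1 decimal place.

The Co³⁺/Co²⁺ couple is reduced (cathode); E°cell = +1.82 − (−0.33) = +2.15 V with n = 3.
At equilibrium E = 0, so log K = nE°cell / 0.0592 = (3)(+2.15) / 0.0592 = 109.0.

log K = 109.0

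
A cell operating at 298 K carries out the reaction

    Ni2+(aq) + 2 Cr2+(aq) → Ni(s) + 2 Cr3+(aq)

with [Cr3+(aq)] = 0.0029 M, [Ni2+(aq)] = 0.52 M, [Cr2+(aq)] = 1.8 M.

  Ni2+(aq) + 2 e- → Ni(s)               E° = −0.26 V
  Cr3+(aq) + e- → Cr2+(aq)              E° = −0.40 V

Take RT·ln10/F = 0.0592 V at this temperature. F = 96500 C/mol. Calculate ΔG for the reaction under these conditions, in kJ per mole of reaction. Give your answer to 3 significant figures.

The standard cell potential is −0.26 − (−0.40) = +0.14 V, with n = 2 electrons in the balanced equation.
The reaction quotient is [Cr3+(aq)]^2 / ([Ni2+(aq)]·[Cr2+(aq)]^2) = 4.99×10^−6; by Nernst, E = +0.14 − (0.0592/2)(−5.302) = +0.2969 V.
Finally ΔG = −nFE = −(2)(96500 C/mol)(+0.2969 V) = −57.3 kJ/mol.

−57.3 kJ/mol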